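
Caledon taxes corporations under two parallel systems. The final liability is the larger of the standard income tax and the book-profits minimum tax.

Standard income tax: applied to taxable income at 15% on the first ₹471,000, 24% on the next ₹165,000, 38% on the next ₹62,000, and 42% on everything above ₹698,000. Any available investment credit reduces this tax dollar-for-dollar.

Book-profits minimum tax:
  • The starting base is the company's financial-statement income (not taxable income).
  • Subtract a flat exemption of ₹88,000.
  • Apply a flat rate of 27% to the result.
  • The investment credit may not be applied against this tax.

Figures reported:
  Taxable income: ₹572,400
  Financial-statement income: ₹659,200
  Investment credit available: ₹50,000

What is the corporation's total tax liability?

₹154,224

Book-profits minimum tax:
  Base (financial-statement income): ₹659,200
  Less exemption ₹88,000 → base ₹571,200
  ₹571,200 × 27% = ₹154,224

Standard income tax:
  ₹471,000 × 15% = ₹70,650
  ₹101,400 × 24% = ₹24,336
  → ₹94,986
  Less investment credit ₹50,000 → ₹44,986

₹154,224 > ₹44,986, so the book-profits minimum tax is the binding amount.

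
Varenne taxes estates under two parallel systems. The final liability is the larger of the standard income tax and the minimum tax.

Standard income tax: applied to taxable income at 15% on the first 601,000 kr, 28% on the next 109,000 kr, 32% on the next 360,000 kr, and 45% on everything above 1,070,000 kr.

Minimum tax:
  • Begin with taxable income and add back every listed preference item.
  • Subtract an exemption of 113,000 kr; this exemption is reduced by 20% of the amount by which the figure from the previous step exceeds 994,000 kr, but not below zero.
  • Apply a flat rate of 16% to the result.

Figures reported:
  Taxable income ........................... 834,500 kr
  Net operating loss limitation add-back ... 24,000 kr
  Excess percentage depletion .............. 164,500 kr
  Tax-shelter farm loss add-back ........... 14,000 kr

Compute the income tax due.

Minimum tax:
  Adjusted income: 834,500 kr + 24,000 kr + 164,500 kr + 14,000 kr = 1,037,000 kr
  Exemption: 113,000 kr − 20% × (1,037,000 kr − 994,000 kr) = 113,000 kr − 8,600 kr = 104,400 kr
  Base: 1,037,000 kr − 104,400 kr = 932,600 kr
  932,600 kr × 16% = 149,216 kr

Standard income tax:
  601,000 kr × 15% = 90,150 kr
  109,000 kr × 28% = 30,520 kr
  124,500 kr × 32% = 39,840 kr
  → 160,510 kr

160,510 kr > 149,216 kr, so the standard income tax governs.

160,510 kr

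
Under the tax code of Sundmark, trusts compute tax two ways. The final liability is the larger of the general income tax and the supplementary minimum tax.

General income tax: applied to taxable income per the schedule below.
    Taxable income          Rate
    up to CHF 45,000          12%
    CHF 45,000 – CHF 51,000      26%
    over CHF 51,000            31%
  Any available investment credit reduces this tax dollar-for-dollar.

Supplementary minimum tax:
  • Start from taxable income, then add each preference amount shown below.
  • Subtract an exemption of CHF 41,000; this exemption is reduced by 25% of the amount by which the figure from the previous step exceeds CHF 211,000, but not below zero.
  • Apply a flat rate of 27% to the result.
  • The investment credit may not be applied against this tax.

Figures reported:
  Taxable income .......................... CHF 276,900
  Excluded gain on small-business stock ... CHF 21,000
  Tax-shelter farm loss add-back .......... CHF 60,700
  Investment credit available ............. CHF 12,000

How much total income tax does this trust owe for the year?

General income tax:
  CHF 45,000 × 12% = CHF 5,400
  CHF 6,000 × 26% = CHF 1,560
  CHF 225,900 × 31% = CHF 70,029
  → CHF 76,989
  Less investment credit CHF 12,000 → CHF 64,989

Supplementary minimum tax:
  Adjusted income: CHF 276,900 + CHF 21,000 + CHF 60,700 = CHF 358,600
  Exemption: CHF 41,000 − 25% × (CHF 358,600 − CHF 211,000) = CHF 41,000 − CHF 36,900 = CHF 4,100
  Base: CHF 358,600 − CHF 4,100 = CHF 354,500
  CHF 354,500 × 27% = CHF 95,715

CHF 95,715 > CHF 64,989, so the supplementary minimum tax is the binding amount.

CHF 95,715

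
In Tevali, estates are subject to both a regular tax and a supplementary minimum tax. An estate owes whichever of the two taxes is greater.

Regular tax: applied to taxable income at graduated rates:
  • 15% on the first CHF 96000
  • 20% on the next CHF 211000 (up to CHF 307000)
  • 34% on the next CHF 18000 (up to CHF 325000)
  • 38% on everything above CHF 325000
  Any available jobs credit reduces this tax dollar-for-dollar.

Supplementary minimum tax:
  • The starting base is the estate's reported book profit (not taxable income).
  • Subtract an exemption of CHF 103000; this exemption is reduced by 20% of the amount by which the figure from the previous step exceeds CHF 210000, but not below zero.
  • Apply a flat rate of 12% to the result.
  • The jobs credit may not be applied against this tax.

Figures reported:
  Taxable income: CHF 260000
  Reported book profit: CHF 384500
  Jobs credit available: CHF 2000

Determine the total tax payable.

CHF 45200

Supplementary minimum tax:
  Base (reported book profit): CHF 384500
  Exemption: CHF 103000 − 20% × (CHF 384500 − CHF 210000) = CHF 103000 − CHF 34900 = CHF 68100
  Base: CHF 384500 − CHF 68100 = CHF 316400
  CHF 316400 × 12% = CHF 37968

Regular tax:
  CHF 96000 × 15% = CHF 14400
  CHF 164000 × 20% = CHF 32800
  → CHF 47200
  Less jobs credit CHF 2000 → CHF 45200

CHF 45200 > CHF 37968, so the regular tax governs.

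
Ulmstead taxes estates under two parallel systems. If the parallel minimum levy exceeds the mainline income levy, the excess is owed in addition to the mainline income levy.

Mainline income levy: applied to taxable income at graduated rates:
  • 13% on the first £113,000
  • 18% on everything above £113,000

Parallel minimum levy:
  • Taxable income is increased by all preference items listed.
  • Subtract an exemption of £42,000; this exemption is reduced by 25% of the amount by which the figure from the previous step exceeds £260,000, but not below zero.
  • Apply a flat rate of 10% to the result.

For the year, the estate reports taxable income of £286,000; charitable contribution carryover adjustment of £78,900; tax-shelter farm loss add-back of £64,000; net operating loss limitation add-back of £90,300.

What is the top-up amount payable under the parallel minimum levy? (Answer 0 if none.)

Parallel minimum levy:
  Adjusted income: £286,000 + £78,900 + £64,000 + £90,300 = £519,200
  Exemption: 25% × (£519,200 − £260,000) = £64,800 ≥ £42,000, so the exemption is fully phased out
  Base: £519,200 − £0 = £519,200
  £519,200 × 10% = £51,920

Mainline income levy:
  £113,000 × 13% = £14,690
  £173,000 × 18% = £31,140
  → £45,830

Excess of parallel minimum levy over mainline income levy: £51,920 − £45,830 = £6,090.

£6,090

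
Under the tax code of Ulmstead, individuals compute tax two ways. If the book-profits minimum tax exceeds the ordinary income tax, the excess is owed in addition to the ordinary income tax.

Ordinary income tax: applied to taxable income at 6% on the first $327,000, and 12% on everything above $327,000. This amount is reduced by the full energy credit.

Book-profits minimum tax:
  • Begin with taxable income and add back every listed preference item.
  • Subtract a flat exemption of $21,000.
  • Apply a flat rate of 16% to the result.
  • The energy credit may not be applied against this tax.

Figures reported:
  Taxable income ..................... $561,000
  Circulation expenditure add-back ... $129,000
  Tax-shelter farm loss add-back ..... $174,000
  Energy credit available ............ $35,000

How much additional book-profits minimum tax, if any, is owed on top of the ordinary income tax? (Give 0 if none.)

$122,180

Book-profits minimum tax:
  Adjusted income: $561,000 + $129,000 + $174,000 = $864,000
  Less exemption $21,000 → base $843,000
  $843,000 × 16% = $134,880

Ordinary income tax:
  $327,000 × 6% = $19,620
  $234,000 × 12% = $28,080
  → $47,700
  Less energy credit $35,000 → $12,700

Excess of book-profits minimum tax over ordinary income tax: $134,880 − $12,700 = $122,180.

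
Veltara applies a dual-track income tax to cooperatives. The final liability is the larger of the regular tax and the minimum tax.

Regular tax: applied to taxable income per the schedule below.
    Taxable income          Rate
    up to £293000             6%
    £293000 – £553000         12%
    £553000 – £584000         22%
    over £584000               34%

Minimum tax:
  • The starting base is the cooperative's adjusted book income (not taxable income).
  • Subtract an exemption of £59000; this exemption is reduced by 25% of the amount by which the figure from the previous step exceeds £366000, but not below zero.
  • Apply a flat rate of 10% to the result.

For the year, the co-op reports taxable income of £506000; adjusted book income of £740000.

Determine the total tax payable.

£74000

Minimum tax:
  Base (adjusted book income): £740000
  Exemption: 25% × (£740000 − £366000) = £93500 ≥ £59000, so the exemption is fully phased out
  Base: £740000 − £0 = £740000
  £740000 × 10% = £74000

Regular tax:
  £293000 × 6% = £17580
  £213000 × 12% = £25560
  → £43140

£74000 > £43140, so the minimum tax is the binding amount.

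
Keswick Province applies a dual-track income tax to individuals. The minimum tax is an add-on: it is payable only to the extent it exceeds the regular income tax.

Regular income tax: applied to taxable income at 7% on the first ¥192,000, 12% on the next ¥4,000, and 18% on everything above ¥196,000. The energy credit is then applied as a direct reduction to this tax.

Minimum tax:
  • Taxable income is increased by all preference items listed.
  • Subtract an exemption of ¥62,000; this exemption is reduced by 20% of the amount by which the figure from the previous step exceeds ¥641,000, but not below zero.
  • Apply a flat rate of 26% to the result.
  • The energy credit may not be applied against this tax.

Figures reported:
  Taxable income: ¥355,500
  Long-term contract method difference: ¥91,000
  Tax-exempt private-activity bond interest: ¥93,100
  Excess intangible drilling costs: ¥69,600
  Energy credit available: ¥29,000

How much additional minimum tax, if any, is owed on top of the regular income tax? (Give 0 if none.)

¥128,642

Minimum tax:
  Adjusted income: ¥355,500 + ¥91,000 + ¥93,100 + ¥69,600 = ¥609,200
  Exemption: ¥609,200 ≤ ¥641,000, so full ¥62,000 applies
  Base: ¥609,200 − ¥62,000 = ¥547,200
  ¥547,200 × 26% = ¥142,272

Regular income tax:
  ¥192,000 × 7% = ¥13,440
  ¥4,000 × 12% = ¥480
  ¥159,500 × 18% = ¥28,710
  → ¥42,630
  Less energy credit ¥29,000 → ¥13,630

Excess of minimum tax over regular income tax: ¥142,272 − ¥13,630 = ¥128,642.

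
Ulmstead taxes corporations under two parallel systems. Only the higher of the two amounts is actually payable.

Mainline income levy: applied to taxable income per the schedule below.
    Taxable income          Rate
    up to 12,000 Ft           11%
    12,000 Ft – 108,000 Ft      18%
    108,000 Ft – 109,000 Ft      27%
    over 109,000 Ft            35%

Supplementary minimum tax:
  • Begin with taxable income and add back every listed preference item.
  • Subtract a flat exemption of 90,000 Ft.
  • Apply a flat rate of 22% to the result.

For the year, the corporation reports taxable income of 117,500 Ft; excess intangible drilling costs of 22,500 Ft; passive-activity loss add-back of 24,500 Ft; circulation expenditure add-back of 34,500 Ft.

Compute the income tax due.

Supplementary minimum tax:
  Adjusted income: 117,500 Ft + 22,500 Ft + 24,500 Ft + 34,500 Ft = 199,000 Ft
  Less exemption 90,000 Ft → base 109,000 Ft
  109,000 Ft × 22% = 23,980 Ft

Mainline income levy:
  12,000 Ft × 11% = 1,320 Ft
  96,000 Ft × 18% = 17,280 Ft
  1,000 Ft × 27% = 270 Ft
  8,500 Ft × 35% = 2,975 Ft
  → 21,845 Ft

23,980 Ft > 21,845 Ft, so the supplementary minimum tax is the binding amount.

23,980 Ft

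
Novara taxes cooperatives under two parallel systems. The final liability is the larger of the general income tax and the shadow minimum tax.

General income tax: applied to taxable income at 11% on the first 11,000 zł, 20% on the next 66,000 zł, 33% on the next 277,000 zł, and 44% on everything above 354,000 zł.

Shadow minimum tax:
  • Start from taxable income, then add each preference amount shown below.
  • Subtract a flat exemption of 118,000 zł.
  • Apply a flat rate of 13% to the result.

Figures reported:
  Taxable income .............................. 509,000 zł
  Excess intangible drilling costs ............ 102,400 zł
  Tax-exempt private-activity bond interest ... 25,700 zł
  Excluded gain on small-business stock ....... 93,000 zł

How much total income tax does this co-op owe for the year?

Shadow minimum tax:
  Adjusted income: 509,000 zł + 102,400 zł + 25,700 zł + 93,000 zł = 730,100 zł
  Less exemption 118,000 zł → base 612,100 zł
  612,100 zł × 13% = 79,573 zł

General income tax:
  11,000 zł × 11% = 1,210 zł
  66,000 zł × 20% = 13,200 zł
  277,000 zł × 33% = 91,410 zł
  155,000 zł × 44% = 68,200 zł
  → 174,020 zł

174,020 zł > 79,573 zł, so the general income tax governs.

174,020 zł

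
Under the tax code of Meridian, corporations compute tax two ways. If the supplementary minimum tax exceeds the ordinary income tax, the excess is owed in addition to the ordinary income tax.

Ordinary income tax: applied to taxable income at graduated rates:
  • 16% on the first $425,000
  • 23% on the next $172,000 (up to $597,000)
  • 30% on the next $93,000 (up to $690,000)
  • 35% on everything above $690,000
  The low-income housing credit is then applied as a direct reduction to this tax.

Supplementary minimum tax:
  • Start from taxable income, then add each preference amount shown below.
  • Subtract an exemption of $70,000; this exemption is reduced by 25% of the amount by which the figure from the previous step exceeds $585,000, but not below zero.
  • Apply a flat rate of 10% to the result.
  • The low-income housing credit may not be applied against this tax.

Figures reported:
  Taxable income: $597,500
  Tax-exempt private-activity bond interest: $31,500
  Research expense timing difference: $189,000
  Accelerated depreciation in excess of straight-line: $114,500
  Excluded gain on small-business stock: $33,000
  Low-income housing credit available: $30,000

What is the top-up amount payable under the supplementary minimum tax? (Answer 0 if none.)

Ordinary income tax:
  $425,000 × 16% = $68,000
  $172,000 × 23% = $39,560
  $500 × 30% = $150
  → $107,710
  Less low-income housing credit $30,000 → $77,710

Supplementary minimum tax:
  Adjusted income: $597,500 + $31,500 + $189,000 + $114,500 + $33,000 = $965,500
  Exemption: 25% × ($965,500 − $585,000) = $95,125 ≥ $70,000, so the exemption is fully phased out
  Base: $965,500 − $0 = $965,500
  $965,500 × 10% = $96,550

Excess of supplementary minimum tax over ordinary income tax: $96,550 − $77,710 = $18,840.

$18,840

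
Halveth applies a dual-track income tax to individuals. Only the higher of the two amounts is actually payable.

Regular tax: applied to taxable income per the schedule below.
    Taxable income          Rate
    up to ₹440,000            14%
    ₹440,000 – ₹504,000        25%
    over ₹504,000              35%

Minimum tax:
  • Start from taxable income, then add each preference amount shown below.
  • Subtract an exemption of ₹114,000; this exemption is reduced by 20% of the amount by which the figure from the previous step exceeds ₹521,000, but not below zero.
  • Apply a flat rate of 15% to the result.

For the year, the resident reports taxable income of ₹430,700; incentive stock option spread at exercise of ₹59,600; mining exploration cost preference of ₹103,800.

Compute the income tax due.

₹74,208

Minimum tax:
  Adjusted income: ₹430,700 + ₹59,600 + ₹103,800 = ₹594,100
  Exemption: ₹114,000 − 20% × (₹594,100 − ₹521,000) = ₹114,000 − ₹14,620 = ₹99,380
  Base: ₹594,100 − ₹99,380 = ₹494,720
  ₹494,720 × 15% = ₹74,208

Regular tax:
  ₹430,700 × 14% = ₹60,298

₹74,208 > ₹60,298, so the minimum tax is the binding amount.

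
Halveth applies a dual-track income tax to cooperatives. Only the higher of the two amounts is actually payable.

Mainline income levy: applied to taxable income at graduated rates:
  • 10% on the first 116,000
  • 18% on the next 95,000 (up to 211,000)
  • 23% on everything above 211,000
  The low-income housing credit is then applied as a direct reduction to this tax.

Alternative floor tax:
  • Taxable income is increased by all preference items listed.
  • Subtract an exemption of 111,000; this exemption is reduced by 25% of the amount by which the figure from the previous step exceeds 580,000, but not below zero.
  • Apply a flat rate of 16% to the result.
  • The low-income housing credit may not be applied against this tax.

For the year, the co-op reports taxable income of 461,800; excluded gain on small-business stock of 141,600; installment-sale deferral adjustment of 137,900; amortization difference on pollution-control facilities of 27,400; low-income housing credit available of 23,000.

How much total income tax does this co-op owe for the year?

112,780

Alternative floor tax:
  Adjusted income: 461,800 + 141,600 + 137,900 + 27,400 = 768,700
  Exemption: 111,000 − 25% × (768,700 − 580,000) = 111,000 − 47,175 = 63,825
  Base: 768,700 − 63,825 = 704,875
  704,875 × 16% = 112,780

Mainline income levy:
  116,000 × 10% = 11,600
  95,000 × 18% = 17,100
  250,800 × 23% = 57,684
  → 86,384
  Less low-income housing credit 23,000 → 63,384

112,780 > 63,384, so the alternative floor tax is the binding amount.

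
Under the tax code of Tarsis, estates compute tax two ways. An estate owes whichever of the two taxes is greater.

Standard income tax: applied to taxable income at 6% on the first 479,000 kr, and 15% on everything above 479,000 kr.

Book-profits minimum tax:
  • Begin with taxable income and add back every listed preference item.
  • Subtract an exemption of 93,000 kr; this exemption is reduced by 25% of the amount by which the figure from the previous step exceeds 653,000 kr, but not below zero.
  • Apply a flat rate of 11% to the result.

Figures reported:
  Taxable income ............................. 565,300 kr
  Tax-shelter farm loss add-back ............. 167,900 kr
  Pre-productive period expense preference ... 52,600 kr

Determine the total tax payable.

79,860 kr

Standard income tax:
  479,000 kr × 6% = 28,740 kr
  86,300 kr × 15% = 12,945 kr
  → 41,685 kr

Book-profits minimum tax:
  Adjusted income: 565,300 kr + 167,900 kr + 52,600 kr = 785,800 kr
  Exemption: 93,000 kr − 25% × (785,800 kr − 653,000 kr) = 93,000 kr − 33,200 kr = 59,800 kr
  Base: 785,800 kr − 59,800 kr = 726,000 kr
  726,000 kr × 11% = 79,860 kr

79,860 kr > 41,685 kr, so the book-profits minimum tax is the binding amount.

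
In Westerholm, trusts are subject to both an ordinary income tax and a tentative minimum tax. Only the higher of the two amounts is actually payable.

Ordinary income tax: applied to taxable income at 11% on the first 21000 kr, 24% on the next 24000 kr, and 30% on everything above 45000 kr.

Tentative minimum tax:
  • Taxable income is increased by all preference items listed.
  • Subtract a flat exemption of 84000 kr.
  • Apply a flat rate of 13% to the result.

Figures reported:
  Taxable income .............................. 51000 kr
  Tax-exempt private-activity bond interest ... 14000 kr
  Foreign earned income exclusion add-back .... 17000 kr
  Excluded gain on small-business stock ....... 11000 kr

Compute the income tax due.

Ordinary income tax:
  21000 kr × 11% = 2310 kr
  24000 kr × 24% = 5760 kr
  6000 kr × 30% = 1800 kr
  → 9870 kr

Tentative minimum tax:
  Adjusted income: 51000 kr + 14000 kr + 17000 kr + 11000 kr = 93000 kr
  Less exemption 84000 kr → base 9000 kr
  9000 kr × 13% = 1170 kr

9870 kr > 1170 kr, so the ordinary income tax governs.

9870 kr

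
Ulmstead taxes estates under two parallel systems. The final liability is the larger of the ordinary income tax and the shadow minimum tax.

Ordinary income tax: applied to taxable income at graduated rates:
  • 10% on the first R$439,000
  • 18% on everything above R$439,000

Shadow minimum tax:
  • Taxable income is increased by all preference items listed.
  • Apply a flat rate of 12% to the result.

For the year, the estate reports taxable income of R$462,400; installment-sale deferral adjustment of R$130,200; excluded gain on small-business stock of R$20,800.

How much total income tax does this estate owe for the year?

Shadow minimum tax:
  Adjusted income: R$462,400 + R$130,200 + R$20,800 = R$613,400
  R$613,400 × 12% = R$73,608

Ordinary income tax:
  R$439,000 × 10% = R$43,900
  R$23,400 × 18% = R$4,212
  → R$48,112

R$73,608 > R$48,112, so the shadow minimum tax is the binding amount.

R$73,608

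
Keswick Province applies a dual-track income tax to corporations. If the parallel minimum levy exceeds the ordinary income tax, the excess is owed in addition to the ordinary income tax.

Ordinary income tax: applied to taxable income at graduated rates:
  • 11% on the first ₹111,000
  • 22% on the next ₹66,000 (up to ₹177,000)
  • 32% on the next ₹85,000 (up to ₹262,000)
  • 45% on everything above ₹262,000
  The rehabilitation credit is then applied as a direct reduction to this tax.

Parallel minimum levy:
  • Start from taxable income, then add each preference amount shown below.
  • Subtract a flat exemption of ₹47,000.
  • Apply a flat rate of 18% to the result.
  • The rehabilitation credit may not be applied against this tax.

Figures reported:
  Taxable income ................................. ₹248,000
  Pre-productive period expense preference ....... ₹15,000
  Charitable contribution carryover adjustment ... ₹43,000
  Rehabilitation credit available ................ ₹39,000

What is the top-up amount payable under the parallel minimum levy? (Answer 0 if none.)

Parallel minimum levy:
  Adjusted income: ₹248,000 + ₹15,000 + ₹43,000 = ₹306,000
  Less exemption ₹47,000 → base ₹259,000
  ₹259,000 × 18% = ₹46,620

Ordinary income tax:
  ₹111,000 × 11% = ₹12,210
  ₹66,000 × 22% = ₹14,520
  ₹71,000 × 32% = ₹22,720
  → ₹49,450
  Less rehabilitation credit ₹39,000 → ₹10,450

Excess of parallel minimum levy over ordinary income tax: ₹46,620 − ₹10,450 = ₹36,170.

₹36,170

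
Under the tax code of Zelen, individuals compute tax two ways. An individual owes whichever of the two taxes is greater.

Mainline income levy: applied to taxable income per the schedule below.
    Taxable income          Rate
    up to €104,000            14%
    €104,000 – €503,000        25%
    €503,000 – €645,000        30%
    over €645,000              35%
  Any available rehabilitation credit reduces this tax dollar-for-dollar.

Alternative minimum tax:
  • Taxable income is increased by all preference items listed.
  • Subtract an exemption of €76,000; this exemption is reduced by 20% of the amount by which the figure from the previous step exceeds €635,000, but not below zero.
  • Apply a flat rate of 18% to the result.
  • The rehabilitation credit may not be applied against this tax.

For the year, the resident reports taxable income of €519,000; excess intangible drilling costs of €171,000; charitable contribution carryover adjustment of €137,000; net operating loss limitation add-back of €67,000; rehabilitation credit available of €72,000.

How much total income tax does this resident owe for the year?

€156,564

Alternative minimum tax:
  Adjusted income: €519,000 + €171,000 + €137,000 + €67,000 = €894,000
  Exemption: €76,000 − 20% × (€894,000 − €635,000) = €76,000 − €51,800 = €24,200
  Base: €894,000 − €24,200 = €869,800
  €869,800 × 18% = €156,564

Mainline income levy:
  €104,000 × 14% = €14,560
  €399,000 × 25% = €99,750
  €16,000 × 30% = €4,800
  → €119,110
  Less rehabilitation credit €72,000 → €47,110

€156,564 > €47,110, so the alternative minimum tax is the binding amount.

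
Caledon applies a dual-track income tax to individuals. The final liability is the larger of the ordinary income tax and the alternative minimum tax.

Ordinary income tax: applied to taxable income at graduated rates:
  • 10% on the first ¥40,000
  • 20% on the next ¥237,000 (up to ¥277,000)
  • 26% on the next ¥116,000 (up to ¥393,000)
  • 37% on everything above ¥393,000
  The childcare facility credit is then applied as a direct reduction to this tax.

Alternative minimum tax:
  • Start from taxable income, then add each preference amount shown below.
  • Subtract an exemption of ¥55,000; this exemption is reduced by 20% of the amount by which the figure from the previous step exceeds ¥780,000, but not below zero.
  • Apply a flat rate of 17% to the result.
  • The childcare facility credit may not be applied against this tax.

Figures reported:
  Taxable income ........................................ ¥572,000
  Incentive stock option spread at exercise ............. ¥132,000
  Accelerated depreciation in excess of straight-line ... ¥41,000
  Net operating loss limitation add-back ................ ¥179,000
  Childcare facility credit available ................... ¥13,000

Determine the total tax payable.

Ordinary income tax:
  ¥40,000 × 10% = ¥4,000
  ¥237,000 × 20% = ¥47,400
  ¥116,000 × 26% = ¥30,160
  ¥179,000 × 37% = ¥66,230
  → ¥147,790
  Less childcare facility credit ¥13,000 → ¥134,790

Alternative minimum tax:
  Adjusted income: ¥572,000 + ¥132,000 + ¥41,000 + ¥179,000 = ¥924,000
  Exemption: ¥55,000 − 20% × (¥924,000 − ¥780,000) = ¥55,000 − ¥28,800 = ¥26,200
  Base: ¥924,000 − ¥26,200 = ¥897,800
  ¥897,800 × 17% = ¥152,626

¥152,626 > ¥134,790, so the alternative minimum tax is the binding amount.

¥152,626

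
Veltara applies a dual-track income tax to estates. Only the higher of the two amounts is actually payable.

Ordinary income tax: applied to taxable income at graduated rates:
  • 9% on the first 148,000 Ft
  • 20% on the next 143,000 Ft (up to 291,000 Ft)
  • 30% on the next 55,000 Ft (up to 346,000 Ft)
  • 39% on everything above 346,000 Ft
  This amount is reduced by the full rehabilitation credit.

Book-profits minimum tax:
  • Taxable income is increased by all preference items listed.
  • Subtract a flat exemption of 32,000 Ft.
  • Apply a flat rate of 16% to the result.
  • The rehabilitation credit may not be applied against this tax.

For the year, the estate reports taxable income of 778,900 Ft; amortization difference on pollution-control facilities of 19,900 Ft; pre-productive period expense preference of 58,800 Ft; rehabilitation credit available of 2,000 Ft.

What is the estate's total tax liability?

Book-profits minimum tax:
  Adjusted income: 778,900 Ft + 19,900 Ft + 58,800 Ft = 857,600 Ft
  Less exemption 32,000 Ft → base 825,600 Ft
  825,600 Ft × 16% = 132,096 Ft

Ordinary income tax:
  148,000 Ft × 9% = 13,320 Ft
  143,000 Ft × 20% = 28,600 Ft
  55,000 Ft × 30% = 16,500 Ft
  432,900 Ft × 39% = 168,831 Ft
  → 227,251 Ft
  Less rehabilitation credit 2,000 Ft → 225,251 Ft

225,251 Ft > 132,096 Ft, so the ordinary income tax governs.

225,251 Ft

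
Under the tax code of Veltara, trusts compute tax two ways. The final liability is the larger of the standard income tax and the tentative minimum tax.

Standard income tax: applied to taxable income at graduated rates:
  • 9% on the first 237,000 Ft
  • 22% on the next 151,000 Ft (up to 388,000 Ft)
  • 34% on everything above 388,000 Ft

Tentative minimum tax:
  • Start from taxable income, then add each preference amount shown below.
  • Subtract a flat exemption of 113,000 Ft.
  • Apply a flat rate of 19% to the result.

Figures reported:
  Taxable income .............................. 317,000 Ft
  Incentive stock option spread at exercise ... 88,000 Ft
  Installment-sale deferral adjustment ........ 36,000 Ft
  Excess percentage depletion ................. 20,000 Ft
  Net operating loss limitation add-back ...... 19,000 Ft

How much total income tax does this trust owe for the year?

Standard income tax:
  237,000 Ft × 9% = 21,330 Ft
  80,000 Ft × 22% = 17,600 Ft
  → 38,930 Ft

Tentative minimum tax:
  Adjusted income: 317,000 Ft + 88,000 Ft + 36,000 Ft + 20,000 Ft + 19,000 Ft = 480,000 Ft
  Less exemption 113,000 Ft → base 367,000 Ft
  367,000 Ft × 19% = 69,730 Ft

69,730 Ft > 38,930 Ft, so the tentative minimum tax is the binding amount.

69,730 Ft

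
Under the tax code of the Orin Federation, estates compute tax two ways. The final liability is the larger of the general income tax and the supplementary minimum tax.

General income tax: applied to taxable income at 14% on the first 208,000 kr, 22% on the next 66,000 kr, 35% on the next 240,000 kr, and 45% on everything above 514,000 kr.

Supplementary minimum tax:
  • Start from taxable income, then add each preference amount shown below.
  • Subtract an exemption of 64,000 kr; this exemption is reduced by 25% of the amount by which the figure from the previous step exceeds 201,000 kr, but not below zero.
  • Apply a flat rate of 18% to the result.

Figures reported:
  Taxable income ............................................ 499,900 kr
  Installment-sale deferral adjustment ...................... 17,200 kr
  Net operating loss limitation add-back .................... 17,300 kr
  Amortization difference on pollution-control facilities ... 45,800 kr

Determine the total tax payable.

122,705 kr

General income tax:
  208,000 kr × 14% = 29,120 kr
  66,000 kr × 22% = 14,520 kr
  225,900 kr × 35% = 79,065 kr
  → 122,705 kr

Supplementary minimum tax:
  Adjusted income: 499,900 kr + 17,200 kr + 17,300 kr + 45,800 kr = 580,200 kr
  Exemption: 25% × (580,200 kr − 201,000 kr) = 94,800 kr ≥ 64,000 kr, so the exemption is fully phased out
  Base: 580,200 kr − 0 kr = 580,200 kr
  580,200 kr × 18% = 104,436 kr

122,705 kr > 104,436 kr, so the general income tax governs.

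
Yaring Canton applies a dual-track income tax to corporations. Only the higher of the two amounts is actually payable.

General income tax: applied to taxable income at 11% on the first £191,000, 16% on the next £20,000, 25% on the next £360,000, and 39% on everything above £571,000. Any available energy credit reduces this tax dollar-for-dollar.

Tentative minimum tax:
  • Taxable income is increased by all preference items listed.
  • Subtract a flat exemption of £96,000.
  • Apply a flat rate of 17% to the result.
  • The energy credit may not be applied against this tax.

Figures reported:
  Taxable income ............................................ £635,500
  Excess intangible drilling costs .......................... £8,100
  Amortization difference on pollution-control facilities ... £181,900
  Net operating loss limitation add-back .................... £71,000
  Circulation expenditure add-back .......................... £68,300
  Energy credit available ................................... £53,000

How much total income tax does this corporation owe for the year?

Tentative minimum tax:
  Adjusted income: £635,500 + £8,100 + £181,900 + £71,000 + £68,300 = £964,800
  Less exemption £96,000 → base £868,800
  £868,800 × 17% = £147,696

General income tax:
  £191,000 × 11% = £21,010
  £20,000 × 16% = £3,200
  £360,000 × 25% = £90,000
  £64,500 × 39% = £25,155
  → £139,365
  Less energy credit £53,000 → £86,365

£147,696 > £86,365, so the tentative minimum tax is the binding amount.

£147,696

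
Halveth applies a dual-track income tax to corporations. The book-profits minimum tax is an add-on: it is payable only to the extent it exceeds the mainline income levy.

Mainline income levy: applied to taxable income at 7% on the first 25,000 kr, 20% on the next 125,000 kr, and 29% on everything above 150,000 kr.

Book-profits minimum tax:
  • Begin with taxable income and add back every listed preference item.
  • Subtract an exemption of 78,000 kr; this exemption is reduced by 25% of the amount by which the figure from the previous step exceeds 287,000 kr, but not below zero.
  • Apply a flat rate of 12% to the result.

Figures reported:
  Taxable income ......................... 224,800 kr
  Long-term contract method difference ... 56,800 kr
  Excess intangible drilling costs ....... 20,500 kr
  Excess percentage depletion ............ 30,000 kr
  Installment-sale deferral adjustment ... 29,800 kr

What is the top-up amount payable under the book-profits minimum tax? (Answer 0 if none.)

0 kr

Book-profits minimum tax:
  Adjusted income: 224,800 kr + 56,800 kr + 20,500 kr + 30,000 kr + 29,800 kr = 361,900 kr
  Exemption: 78,000 kr − 25% × (361,900 kr − 287,000 kr) = 78,000 kr − 18,725 kr = 59,275 kr
  Base: 361,900 kr − 59,275 kr = 302,625 kr
  302,625 kr × 12% = 36,315 kr

Mainline income levy:
  25,000 kr × 7% = 1,750 kr
  125,000 kr × 20% = 25,000 kr
  74,800 kr × 29% = 21,692 kr
  → 48,442 kr

36,315 kr ≤ 48,442 kr, so no add-on is due.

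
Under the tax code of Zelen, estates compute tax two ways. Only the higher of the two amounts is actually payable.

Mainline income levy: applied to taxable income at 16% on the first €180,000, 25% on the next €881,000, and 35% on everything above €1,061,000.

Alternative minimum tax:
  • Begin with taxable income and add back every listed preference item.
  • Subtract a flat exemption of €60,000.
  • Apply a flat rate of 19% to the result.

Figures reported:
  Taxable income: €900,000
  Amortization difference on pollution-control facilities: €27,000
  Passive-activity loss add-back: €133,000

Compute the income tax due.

Alternative minimum tax:
  Adjusted income: €900,000 + €27,000 + €133,000 = €1,060,000
  Less exemption €60,000 → base €1,000,000
  €1,000,000 × 19% = €190,000

Mainline income levy:
  €180,000 × 16% = €28,800
  €720,000 × 25% = €180,000
  → €208,800

€208,800 > €190,000, so the mainline income levy governs.

€208,800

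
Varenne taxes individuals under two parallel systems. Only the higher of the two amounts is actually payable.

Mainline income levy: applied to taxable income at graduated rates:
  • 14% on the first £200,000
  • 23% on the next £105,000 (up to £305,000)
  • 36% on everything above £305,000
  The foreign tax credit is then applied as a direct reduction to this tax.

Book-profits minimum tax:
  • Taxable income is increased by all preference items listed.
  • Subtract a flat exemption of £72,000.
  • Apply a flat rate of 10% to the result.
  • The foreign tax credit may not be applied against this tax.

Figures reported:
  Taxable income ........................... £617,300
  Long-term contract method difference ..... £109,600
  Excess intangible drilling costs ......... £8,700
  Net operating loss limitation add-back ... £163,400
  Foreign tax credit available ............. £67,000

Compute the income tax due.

Mainline income levy:
  £200,000 × 14% = £28,000
  £105,000 × 23% = £24,150
  £312,300 × 36% = £112,428
  → £164,578
  Less foreign tax credit £67,000 → £97,578

Book-profits minimum tax:
  Adjusted income: £617,300 + £109,600 + £8,700 + £163,400 = £899,000
  Less exemption £72,000 → base £827,000
  £827,000 × 10% = £82,700

£97,578 > £82,700, so the mainline income levy governs.

£97,578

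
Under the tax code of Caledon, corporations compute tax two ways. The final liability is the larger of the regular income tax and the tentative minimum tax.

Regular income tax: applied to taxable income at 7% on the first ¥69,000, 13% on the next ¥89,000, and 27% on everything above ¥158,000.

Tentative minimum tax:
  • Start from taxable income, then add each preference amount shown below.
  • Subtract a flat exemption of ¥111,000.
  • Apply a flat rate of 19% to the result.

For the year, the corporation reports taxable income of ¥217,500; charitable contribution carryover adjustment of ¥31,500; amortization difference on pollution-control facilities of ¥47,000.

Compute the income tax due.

¥35,150

Tentative minimum tax:
  Adjusted income: ¥217,500 + ¥31,500 + ¥47,000 = ¥296,000
  Less exemption ¥111,000 → base ¥185,000
  ¥185,000 × 19% = ¥35,150

Regular income tax:
  ¥69,000 × 7% = ¥4,830
  ¥89,000 × 13% = ¥11,570
  ¥59,500 × 27% = ¥16,065
  → ¥32,465

¥35,150 > ¥32,465, so the tentative minimum tax is the binding amount.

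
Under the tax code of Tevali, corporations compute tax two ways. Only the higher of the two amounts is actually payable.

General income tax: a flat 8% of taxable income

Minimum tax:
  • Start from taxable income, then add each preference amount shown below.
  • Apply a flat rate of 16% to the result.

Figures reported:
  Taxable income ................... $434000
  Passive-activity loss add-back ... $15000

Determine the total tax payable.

Minimum tax:
  Adjusted income: $434000 + $15000 = $449000
  $449000 × 16% = $71840

General income tax:
  $434000 × 8% = $34720

$71840 > $34720, so the minimum tax is the binding amount.

$71840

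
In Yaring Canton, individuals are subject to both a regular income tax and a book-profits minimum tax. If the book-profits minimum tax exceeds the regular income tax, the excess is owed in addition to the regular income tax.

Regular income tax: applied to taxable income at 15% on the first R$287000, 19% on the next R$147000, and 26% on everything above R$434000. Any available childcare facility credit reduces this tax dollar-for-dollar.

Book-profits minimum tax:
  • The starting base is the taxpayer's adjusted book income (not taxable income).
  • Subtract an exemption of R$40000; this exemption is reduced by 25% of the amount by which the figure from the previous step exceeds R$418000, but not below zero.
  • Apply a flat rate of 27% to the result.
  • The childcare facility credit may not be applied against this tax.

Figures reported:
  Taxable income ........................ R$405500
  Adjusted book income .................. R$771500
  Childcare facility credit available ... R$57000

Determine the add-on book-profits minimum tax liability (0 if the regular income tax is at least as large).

Regular income tax:
  R$287000 × 15% = R$43050
  R$118500 × 19% = R$22515
  → R$65565
  Less childcare facility credit R$57000 → R$8565

Book-profits minimum tax:
  Base (adjusted book income): R$771500
  Exemption: 25% × (R$771500 − R$418000) = R$88375 ≥ R$40000, so the exemption is fully phased out
  Base: R$771500 − R$0 = R$771500
  R$771500 × 27% = R$208305

Excess of book-profits minimum tax over regular income tax: R$208305 − R$8565 = R$199740.

R$199740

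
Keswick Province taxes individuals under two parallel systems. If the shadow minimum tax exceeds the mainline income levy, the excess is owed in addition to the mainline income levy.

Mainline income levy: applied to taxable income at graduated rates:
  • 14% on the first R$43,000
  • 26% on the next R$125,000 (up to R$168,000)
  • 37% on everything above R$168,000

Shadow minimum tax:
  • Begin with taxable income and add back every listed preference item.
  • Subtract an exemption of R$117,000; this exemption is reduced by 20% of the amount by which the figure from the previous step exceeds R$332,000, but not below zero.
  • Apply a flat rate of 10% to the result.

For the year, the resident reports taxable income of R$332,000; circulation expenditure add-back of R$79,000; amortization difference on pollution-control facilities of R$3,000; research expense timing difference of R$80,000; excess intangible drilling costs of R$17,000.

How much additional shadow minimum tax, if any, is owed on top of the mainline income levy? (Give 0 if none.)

R$0

Shadow minimum tax:
  Adjusted income: R$332,000 + R$79,000 + R$3,000 + R$80,000 + R$17,000 = R$511,000
  Exemption: R$117,000 − 20% × (R$511,000 − R$332,000) = R$117,000 − R$35,800 = R$81,200
  Base: R$511,000 − R$81,200 = R$429,800
  R$429,800 × 10% = R$42,980

Mainline income levy:
  R$43,000 × 14% = R$6,020
  R$125,000 × 26% = R$32,500
  R$164,000 × 37% = R$60,680
  → R$99,200

R$42,980 ≤ R$99,200, so no add-on is due.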